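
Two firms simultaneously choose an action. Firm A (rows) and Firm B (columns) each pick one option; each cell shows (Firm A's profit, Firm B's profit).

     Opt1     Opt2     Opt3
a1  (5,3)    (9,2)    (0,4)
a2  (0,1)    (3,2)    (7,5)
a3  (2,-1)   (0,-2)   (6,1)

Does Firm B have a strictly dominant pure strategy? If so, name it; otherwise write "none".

Opt3

Opt3 vs Opt1: a1: 4>3, a2: 5>1, a3: 1>-1.
Opt3 vs Opt2: a1: 4>2, a2: 5>2, a3: 1>-2.
Opt3 strictly beats every other strategy against every opponent action, so it is strictly dominant.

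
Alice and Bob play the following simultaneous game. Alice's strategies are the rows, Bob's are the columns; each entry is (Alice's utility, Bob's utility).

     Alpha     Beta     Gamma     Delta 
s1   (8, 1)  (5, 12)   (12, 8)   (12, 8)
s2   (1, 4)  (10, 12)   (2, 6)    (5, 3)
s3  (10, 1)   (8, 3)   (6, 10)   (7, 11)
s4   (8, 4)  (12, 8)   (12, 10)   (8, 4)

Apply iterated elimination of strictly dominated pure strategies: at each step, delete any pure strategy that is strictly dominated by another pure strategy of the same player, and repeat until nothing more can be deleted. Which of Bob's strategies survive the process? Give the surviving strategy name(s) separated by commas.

Beta, Gamma

For Alice, s4 strictly dominates s2 on the remaining columns (Alpha: 8>1, Beta: 12>10, Gamma: 12>2, Delta: 8>5); eliminate s2.
Bob's strategy Alpha is strictly dominated by Beta (s1: 12>1, s3: 3>1, s4: 8>4) and is removed.
Row s3 is eliminated: s4 beats it against every remaining column (Beta: 12>8, Gamma: 12>6, Delta: 8>7).
Column Delta is eliminated: Beta beats it against every remaining row (s1: 12>8, s4: 8>4).
Among the remaining strategies, none is strictly dominated by another pure strategy of the same player, so the elimination stops.
Surviving strategies — Alice: {s1, s4}; Bob: {Beta, Gamma}.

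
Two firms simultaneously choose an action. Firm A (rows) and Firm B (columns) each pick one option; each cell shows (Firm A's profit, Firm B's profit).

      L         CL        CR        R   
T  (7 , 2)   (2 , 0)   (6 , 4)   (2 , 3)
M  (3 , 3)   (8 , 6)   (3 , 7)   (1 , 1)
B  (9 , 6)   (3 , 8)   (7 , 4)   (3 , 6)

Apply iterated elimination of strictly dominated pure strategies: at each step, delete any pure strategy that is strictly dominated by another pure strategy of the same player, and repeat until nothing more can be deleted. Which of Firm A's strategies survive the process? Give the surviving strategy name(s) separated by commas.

M, B

Firm A's strategy T is strictly dominated by B (L: 9>7, CL: 3>2, CR: 7>6, R: 3>2) and is removed.
For Firm B, CL strictly dominates L on the remaining rows (M: 6>3, B: 8>6); eliminate L.
Column R is eliminated: CL beats it against every remaining row (M: 6>1, B: 8>6).
Among the remaining strategies, none is strictly dominated by another pure strategy of the same player, so the elimination stops.
Surviving strategies — Firm A: {M, B}; Firm B: {CL, CR}.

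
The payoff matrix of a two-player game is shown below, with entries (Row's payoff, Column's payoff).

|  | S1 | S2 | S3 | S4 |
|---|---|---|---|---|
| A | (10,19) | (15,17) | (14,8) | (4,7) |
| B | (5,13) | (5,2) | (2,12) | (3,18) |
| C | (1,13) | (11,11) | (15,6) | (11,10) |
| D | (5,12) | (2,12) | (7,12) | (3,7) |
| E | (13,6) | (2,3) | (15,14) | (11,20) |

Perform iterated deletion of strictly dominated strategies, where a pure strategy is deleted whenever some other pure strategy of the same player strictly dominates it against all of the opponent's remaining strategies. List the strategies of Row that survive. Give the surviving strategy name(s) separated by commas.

For Row, A strictly dominates B on the remaining columns (S1: 10>5, S2: 15>5, S3: 14>2, S4: 4>3); eliminate B.
Row's strategy D is strictly dominated by A (S1: 10>5, S2: 15>2, S3: 14>7, S4: 4>3) and is removed.
For Column, S1 strictly dominates S2 on the remaining rows (A: 19>17, C: 13>11, E: 6>3); eliminate S2.
For Row, E strictly dominates A on the remaining columns (S1: 13>10, S3: 15>14, S4: 11>4); eliminate A.
Column S3 is eliminated: S4 beats it against every remaining row (C: 10>6, E: 20>14).
Among the remaining strategies, none is strictly dominated by another pure strategy of the same player, so the elimination stops.
Surviving strategies — Row: {C, E}; Column: {S1, S4}.

C, E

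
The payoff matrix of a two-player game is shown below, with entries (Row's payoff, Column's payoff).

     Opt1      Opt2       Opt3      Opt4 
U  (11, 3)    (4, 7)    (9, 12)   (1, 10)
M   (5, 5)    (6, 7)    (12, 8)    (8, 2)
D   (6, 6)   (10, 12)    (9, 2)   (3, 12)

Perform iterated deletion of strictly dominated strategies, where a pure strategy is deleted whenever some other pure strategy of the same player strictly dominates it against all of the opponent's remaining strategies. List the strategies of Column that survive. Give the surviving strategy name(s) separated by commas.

Column's strategy Opt1 is strictly dominated by Opt2 (U: 7>3, M: 7>5, D: 12>6) and is removed.
Row's strategy U is strictly dominated by M (Opt2: 6>4, Opt3: 12>9, Opt4: 8>1) and is removed.
Among the remaining strategies, none is strictly dominated by another pure strategy of the same player, so the elimination stops.
Surviving strategies — Row: {M, D}; Column: {Opt2, Opt3, Opt4}.

Opt2, Opt3, Opt4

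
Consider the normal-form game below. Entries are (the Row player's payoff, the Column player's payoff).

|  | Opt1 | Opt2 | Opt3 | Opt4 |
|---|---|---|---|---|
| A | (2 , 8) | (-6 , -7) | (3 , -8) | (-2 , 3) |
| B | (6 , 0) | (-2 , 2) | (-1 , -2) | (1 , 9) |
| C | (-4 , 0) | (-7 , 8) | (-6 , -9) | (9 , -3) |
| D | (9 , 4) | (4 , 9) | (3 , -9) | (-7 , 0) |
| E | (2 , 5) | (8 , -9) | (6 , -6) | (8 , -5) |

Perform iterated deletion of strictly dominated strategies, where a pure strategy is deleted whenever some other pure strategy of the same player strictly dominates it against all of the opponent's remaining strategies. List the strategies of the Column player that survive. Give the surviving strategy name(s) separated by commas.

The Column player's strategy Opt3 is strictly dominated by Opt1 (A: 8>-8, B: 0>-2, C: 0>-9, D: 4>-9, E: 5>-6) and is removed.
The Row player's strategy A is strictly dominated by B (Opt1: 6>2, Opt2: -2>-6, Opt4: 1>-2) and is removed.
Among the remaining strategies, none is strictly dominated by another pure strategy of the same player, so the elimination stops.
Surviving strategies — the Row player: {B, C, D, E}; the Column player: {Opt1, Opt2, Opt4}.

Opt1, Opt2, Opt4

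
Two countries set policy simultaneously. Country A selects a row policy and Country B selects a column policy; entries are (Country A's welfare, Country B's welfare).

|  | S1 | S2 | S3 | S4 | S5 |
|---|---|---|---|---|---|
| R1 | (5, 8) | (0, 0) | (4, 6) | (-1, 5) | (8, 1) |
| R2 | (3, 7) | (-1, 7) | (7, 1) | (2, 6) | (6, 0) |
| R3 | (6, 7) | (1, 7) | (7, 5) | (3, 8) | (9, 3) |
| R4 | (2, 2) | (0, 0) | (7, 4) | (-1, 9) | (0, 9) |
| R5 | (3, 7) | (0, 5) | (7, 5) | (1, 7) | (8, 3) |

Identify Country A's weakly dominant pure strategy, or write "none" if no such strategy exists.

R3 vs R1: S1: 6>5, S2: 1>0, S3: 7>4, S4: 3>-1, S5: 9>8.
R3 vs R2: S1: 6>3, S2: 1>-1, S3: 7=7, S4: 3>2, S5: 9>6.
R3 vs R4: S1: 6>2, S2: 1>0, S3: 7=7, S4: 3>-1, S5: 9>0.
R3 vs R5: S1: 6>3, S2: 1>0, S3: 7=7, S4: 3>1, S5: 9>8.
R3 is at least as good as every other strategy against every opponent action, so it is weakly dominant.

R3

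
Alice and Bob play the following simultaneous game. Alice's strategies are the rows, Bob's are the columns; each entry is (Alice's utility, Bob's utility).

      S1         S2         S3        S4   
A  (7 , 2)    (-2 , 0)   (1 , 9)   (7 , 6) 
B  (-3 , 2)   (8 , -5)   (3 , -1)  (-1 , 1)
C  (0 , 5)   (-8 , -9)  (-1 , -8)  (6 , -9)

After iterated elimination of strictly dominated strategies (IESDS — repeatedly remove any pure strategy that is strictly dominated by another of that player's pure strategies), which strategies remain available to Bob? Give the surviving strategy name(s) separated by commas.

Row C is eliminated: A beats it against every remaining column (S1: 7>0, S2: -2>-8, S3: 1>-1, S4: 7>6).
Bob's strategy S2 is strictly dominated by S1 (A: 2>0, B: 2>-5) and is removed.
Among the remaining strategies, none is strictly dominated by another pure strategy of the same player, so the elimination stops.
Surviving strategies — Alice: {A, B}; Bob: {S1, S3, S4}.

S1, S3, S4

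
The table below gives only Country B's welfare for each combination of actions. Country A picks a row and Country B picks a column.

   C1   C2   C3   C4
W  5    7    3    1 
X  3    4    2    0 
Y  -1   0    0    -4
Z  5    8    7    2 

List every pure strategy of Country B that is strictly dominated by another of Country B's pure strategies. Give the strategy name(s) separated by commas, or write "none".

C2 strictly dominates C1 — W: 7>5, X: 4>3, Y: 0>-1, Z: 8>5.
C2 is not dominated — it holds its own against C1 at W (7>5); C3 at W (7>3); C4 at W (7>1).
C3: no other strategy beats it everywhere (C1 at Y (0>-1); C2 at Y (0=0); C4 at W (3>1)).
C4 is strictly dominated by C1 (W: 5>1, X: 3>0, Y: -1>-4, Z: 5>2).

C1, C4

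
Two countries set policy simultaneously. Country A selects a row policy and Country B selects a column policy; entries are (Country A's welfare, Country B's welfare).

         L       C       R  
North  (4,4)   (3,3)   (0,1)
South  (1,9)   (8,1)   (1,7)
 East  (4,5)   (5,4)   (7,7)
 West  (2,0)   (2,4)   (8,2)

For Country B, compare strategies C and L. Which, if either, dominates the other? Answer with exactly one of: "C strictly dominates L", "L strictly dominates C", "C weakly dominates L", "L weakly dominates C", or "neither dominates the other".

C's payoffs vs L's, by Country A's action — North: 3<4, South: 1<9, East: 4<5, West: 4>0.
C does better at West but worse at North, South, East; neither strategy dominates the other.

neither dominates the other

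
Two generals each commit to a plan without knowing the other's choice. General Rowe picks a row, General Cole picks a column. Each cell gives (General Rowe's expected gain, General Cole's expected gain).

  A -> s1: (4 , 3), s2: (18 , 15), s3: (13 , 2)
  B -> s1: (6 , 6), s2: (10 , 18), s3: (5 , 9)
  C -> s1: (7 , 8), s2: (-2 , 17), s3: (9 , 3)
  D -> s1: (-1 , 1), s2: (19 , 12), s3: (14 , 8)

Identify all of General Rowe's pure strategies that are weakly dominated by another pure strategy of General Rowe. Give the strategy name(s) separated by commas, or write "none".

none

Nothing dominates A: B at s2 (18>10); C at s2 (18>-2); D at s1 (4>-1).
Nothing dominates B: A at s1 (6>4); C at s2 (10>-2); D at s1 (6>-1).
Nothing dominates C: A at s1 (7>4); B at s1 (7>6); D at s1 (7>-1).
Nothing dominates D: A at s2 (19>18); B at s2 (19>10); C at s2 (19>-2).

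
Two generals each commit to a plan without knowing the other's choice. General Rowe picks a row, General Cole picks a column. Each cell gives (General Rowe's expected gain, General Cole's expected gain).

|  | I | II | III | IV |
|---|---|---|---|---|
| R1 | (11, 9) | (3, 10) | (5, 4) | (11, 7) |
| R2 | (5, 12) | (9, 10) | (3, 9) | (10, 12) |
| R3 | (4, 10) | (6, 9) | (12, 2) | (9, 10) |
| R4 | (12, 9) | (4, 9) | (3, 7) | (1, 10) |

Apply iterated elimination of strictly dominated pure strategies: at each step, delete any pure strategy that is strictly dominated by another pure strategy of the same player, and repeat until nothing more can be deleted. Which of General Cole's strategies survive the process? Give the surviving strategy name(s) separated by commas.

I, II, IV

General Cole's strategy III is strictly dominated by I (R1: 9>4, R2: 12>9, R3: 10>2, R4: 9>7) and is removed.
General Rowe's strategy R3 is strictly dominated by R2 (I: 5>4, II: 9>6, IV: 10>9) and is removed.
Among the remaining strategies, none is strictly dominated by another pure strategy of the same player, so the elimination stops.
Surviving strategies — General Rowe: {R1, R2, R4}; General Cole: {I, II, IV}.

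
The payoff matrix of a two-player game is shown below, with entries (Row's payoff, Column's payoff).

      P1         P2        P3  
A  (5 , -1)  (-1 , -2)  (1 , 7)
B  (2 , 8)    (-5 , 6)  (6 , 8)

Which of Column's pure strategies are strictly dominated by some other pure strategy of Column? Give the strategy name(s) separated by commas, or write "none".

P2

Nothing dominates P1: P2 at A (-1>-2); P3 at B (8=8).
P2 is strictly dominated by P1 (A: -1>-2, B: 8>6).
P3 is not dominated — it holds its own against P1 at A (7>-1); P2 at A (7>-2).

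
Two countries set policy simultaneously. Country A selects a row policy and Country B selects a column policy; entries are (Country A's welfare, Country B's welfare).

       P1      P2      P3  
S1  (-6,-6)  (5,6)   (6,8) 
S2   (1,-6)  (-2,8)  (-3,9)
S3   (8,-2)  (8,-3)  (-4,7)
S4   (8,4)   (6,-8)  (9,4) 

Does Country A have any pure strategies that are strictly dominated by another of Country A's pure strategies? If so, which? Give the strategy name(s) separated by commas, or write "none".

S1 is strictly dominated by S4 (P1: 8>-6, P2: 6>5, P3: 9>6).
S2 is strictly dominated by S4 (P1: 8>1, P2: 6>-2, P3: 9>-3).
S3 is not dominated — it holds its own against S1 at P1 (8>-6); S2 at P1 (8>1); S4 at P1 (8=8).
Nothing dominates S4: S1 at P1 (8>-6); S2 at P1 (8>1); S3 at P1 (8=8).

S1, S2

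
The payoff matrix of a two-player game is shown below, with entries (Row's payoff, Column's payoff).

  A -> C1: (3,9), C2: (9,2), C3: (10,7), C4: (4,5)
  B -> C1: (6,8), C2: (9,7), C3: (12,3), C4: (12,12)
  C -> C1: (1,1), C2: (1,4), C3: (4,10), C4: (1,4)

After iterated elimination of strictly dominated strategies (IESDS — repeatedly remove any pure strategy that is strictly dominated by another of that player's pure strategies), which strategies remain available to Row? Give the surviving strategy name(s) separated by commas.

For Row, A strictly dominates C on the remaining columns (C1: 3>1, C2: 9>1, C3: 10>4, C4: 4>1); eliminate C.
For Column, C1 strictly dominates C2 on the remaining rows (A: 9>2, B: 8>7); eliminate C2.
Row A is eliminated: B beats it against every remaining column (C1: 6>3, C3: 12>10, C4: 12>4).
Column's strategy C1 is strictly dominated by C4 (B: 12>8) and is removed.
Column's strategy C3 is strictly dominated by C4 (B: 12>3) and is removed.
Among the remaining strategies, none is strictly dominated by another pure strategy of the same player, so the elimination stops.
Surviving strategies — Row: {B}; Column: {C4}.

B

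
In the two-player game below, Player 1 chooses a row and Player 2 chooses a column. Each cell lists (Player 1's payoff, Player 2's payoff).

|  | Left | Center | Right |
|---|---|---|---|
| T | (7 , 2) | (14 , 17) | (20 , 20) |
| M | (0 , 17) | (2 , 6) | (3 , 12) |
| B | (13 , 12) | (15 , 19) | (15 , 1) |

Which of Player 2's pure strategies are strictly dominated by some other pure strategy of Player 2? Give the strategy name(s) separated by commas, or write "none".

none

Nothing dominates Left: Center at M (17>6); Right at M (17>12).
Nothing dominates Center: Left at T (17>2); Right at B (19>1).
Nothing dominates Right: Left at T (20>2); Center at T (20>17).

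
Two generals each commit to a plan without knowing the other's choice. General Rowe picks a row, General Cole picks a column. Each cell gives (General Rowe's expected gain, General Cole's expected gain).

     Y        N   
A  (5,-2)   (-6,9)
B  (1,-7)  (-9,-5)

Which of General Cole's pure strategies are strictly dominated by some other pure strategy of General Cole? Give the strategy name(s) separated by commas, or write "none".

N strictly dominates Y — A: 9>-2, B: -5>-7.
N is not dominated — it holds its own against Y at A (9>-2).

Y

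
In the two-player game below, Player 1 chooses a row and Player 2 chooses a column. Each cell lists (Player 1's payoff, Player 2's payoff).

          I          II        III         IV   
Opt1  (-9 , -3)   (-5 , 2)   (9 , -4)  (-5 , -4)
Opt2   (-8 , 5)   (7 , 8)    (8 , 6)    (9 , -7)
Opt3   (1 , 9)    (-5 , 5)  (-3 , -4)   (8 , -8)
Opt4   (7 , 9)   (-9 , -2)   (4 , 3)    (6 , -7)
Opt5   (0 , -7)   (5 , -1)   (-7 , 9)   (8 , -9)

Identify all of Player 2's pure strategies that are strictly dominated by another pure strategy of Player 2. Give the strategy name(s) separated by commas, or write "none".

IV

I: no other strategy beats it everywhere (II at Opt3 (9>5); III at Opt1 (-3>-4); IV at Opt1 (-3>-4)).
Nothing dominates II: I at Opt1 (2>-3); III at Opt1 (2>-4); IV at Opt1 (2>-4).
III: no other strategy beats it everywhere (I at Opt2 (6>5); II at Opt4 (3>-2); IV at Opt1 (-4=-4)).
IV is strictly dominated by I (Opt1: -3>-4, Opt2: 5>-7, Opt3: 9>-8, Opt4: 9>-7, Opt5: -7>-9).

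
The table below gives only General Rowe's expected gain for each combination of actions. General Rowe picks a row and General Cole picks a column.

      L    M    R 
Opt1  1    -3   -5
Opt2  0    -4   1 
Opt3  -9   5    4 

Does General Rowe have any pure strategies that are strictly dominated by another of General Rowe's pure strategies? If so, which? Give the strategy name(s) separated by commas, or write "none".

none

Opt1 is not dominated — it holds its own against Opt2 at L (1>0); Opt3 at L (1>-9).
Opt2 is not dominated — it holds its own against Opt1 at R (1>-5); Opt3 at L (0>-9).
Opt3 is not dominated — it holds its own against Opt1 at M (5>-3); Opt2 at M (5>-4).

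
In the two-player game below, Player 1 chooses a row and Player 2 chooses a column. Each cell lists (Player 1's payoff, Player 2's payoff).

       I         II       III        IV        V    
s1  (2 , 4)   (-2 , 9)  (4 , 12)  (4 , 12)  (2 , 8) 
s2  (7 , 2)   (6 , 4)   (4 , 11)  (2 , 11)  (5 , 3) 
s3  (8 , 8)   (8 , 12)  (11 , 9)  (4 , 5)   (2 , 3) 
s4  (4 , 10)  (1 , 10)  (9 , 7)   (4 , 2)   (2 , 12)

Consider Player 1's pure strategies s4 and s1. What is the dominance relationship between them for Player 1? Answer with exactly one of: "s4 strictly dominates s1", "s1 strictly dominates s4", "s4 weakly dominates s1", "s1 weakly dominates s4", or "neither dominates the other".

Compare s4 to s1 across each opponent action: I: 4>2, II: 1>-2, III: 9>4, IV: 4=4, V: 2=2.
s4 is at least as good everywhere and strictly better somewhere (tied only at IV, V), so s4 weakly but not strictly dominates s1.

s4 weakly dominates s1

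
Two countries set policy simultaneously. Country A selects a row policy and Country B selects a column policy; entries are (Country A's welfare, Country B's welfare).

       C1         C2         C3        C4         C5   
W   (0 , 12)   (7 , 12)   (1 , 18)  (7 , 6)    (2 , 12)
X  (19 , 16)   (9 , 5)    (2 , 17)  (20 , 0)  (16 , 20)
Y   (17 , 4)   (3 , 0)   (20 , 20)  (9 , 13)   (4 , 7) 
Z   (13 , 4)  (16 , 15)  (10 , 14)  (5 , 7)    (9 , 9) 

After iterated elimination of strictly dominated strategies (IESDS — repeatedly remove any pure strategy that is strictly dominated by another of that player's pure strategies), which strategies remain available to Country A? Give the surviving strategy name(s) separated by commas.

X, Y, Z

For Country A, X strictly dominates W on the remaining columns (C1: 19>0, C2: 9>7, C3: 2>1, C4: 20>7, C5: 16>2); eliminate W.
Column C1 is eliminated: C3 beats it against every remaining row (X: 17>16, Y: 20>4, Z: 14>4).
Country B's strategy C4 is strictly dominated by C3 (X: 17>0, Y: 20>13, Z: 14>7) and is removed.
Among the remaining strategies, none is strictly dominated by another pure strategy of the same player, so the elimination stops.
Surviving strategies — Country A: {X, Y, Z}; Country B: {C2, C3, C5}.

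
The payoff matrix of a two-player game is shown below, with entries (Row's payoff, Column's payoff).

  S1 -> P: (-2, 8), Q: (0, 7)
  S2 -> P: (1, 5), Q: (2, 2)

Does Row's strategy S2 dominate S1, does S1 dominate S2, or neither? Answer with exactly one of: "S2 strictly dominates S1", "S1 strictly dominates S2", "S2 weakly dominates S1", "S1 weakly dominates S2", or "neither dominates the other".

S2 strictly dominates S1

S2's payoffs vs S1's, by Column's action — P: 1>-2, Q: 2>0.
S2 gives a strictly higher payoff against each opponent action, so S2 strictly dominates S1.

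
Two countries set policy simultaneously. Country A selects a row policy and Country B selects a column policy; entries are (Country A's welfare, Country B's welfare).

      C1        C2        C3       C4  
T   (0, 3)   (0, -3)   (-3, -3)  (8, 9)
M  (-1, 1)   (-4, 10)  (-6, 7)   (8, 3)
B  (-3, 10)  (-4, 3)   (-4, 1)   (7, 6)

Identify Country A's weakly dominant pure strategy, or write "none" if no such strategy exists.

T vs M: C1: 0>-1, C2: 0>-4, C3: -3>-6, C4: 8=8.
T vs B: C1: 0>-3, C2: 0>-4, C3: -3>-4, C4: 8>7.
T is at least as good as every other strategy against every opponent action, so it is weakly dominant.

T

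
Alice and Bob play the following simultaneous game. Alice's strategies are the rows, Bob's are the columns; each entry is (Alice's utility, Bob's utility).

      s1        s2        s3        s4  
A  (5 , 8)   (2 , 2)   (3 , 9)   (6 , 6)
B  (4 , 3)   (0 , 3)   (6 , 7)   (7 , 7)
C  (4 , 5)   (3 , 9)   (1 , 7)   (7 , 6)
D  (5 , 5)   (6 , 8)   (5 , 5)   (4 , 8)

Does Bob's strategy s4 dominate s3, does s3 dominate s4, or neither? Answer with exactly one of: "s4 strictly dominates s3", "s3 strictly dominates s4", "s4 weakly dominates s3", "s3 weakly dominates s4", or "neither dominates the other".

Compare s4 to s3 across each choice by Alice: A: 6<9, B: 7=7, C: 6<7, D: 8>5.
s4 does better at D but worse at A, C; neither strategy dominates the other.

neither dominates the other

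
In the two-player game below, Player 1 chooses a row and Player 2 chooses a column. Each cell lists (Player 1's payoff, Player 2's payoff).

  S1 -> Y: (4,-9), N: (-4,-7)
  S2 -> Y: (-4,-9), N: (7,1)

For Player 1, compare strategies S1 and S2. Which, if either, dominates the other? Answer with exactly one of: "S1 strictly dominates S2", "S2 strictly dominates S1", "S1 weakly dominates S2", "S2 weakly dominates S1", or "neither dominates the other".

Compare S1 to S2 across every action of Player 2: Y: 4>-4, N: -4<7.
S1 does better at Y but worse at N; neither strategy dominates the other.

neither dominates the other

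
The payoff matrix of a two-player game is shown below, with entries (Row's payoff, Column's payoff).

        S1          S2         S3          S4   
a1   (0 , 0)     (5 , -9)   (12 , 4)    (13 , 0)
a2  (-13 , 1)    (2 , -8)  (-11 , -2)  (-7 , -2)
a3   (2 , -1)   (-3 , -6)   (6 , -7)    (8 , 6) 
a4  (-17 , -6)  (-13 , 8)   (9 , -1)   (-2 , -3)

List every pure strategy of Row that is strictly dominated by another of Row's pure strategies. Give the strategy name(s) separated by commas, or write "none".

a2, a4

a1 is not dominated — it holds its own against a2 at S1 (0>-13); a3 at S2 (5>-3); a4 at S1 (0>-17).
a2 is strictly dominated by a1 (S1: 0>-13, S2: 5>2, S3: 12>-11, S4: 13>-7).
a3 is not dominated — it holds its own against a1 at S1 (2>0); a2 at S1 (2>-13); a4 at S1 (2>-17).
a1 strictly dominates a4 — S1: 0>-17, S2: 5>-13, S3: 12>9, S4: 13>-2.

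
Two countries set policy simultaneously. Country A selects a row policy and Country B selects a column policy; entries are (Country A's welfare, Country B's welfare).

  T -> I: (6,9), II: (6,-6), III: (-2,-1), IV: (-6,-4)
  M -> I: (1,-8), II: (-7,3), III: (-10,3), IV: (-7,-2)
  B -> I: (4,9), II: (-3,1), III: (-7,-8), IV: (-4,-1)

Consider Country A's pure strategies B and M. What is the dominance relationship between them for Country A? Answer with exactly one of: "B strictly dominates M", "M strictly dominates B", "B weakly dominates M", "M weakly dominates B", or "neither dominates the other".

Compare B to M across each opponent action: I: 4>1, II: -3>-7, III: -7>-10, IV: -4>-7.
Every comparison favours B, so B strictly dominates M.

B strictly dominates M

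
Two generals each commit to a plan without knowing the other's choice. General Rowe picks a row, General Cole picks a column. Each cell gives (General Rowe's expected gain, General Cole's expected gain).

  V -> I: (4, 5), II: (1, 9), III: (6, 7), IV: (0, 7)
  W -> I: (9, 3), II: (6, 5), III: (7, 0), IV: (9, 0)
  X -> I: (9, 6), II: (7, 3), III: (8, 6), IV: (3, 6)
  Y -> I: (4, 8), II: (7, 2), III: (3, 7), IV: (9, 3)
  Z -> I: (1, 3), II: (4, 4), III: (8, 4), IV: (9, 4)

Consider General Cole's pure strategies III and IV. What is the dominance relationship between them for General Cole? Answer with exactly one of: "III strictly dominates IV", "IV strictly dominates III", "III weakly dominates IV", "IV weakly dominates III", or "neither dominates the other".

III's payoffs vs IV's, by General Rowe's action — V: 7=7, W: 0=0, X: 6=6, Y: 7>3, Z: 4=4.
III is at least as good everywhere and strictly better somewhere (tied only at V, W, X, Z), so III weakly but not strictly dominates IV.

III weakly dominates IV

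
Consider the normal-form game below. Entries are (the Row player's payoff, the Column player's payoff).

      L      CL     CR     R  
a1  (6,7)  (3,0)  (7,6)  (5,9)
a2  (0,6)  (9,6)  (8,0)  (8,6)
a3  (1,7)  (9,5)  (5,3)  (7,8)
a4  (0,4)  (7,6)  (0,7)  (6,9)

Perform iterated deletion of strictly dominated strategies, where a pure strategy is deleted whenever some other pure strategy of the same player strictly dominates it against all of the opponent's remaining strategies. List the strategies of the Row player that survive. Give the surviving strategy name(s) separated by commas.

For the Row player, a3 strictly dominates a4 on the remaining columns (L: 1>0, CL: 9>7, CR: 5>0, R: 7>6); eliminate a4.
Column CR is eliminated: L beats it against every remaining row (a1: 7>6, a2: 6>0, a3: 7>3).
Among the remaining strategies, none is strictly dominated by another pure strategy of the same player, so the elimination stops.
Surviving strategies — the Row player: {a1, a2, a3}; the Column player: {L, CL, R}.

a1, a2, a3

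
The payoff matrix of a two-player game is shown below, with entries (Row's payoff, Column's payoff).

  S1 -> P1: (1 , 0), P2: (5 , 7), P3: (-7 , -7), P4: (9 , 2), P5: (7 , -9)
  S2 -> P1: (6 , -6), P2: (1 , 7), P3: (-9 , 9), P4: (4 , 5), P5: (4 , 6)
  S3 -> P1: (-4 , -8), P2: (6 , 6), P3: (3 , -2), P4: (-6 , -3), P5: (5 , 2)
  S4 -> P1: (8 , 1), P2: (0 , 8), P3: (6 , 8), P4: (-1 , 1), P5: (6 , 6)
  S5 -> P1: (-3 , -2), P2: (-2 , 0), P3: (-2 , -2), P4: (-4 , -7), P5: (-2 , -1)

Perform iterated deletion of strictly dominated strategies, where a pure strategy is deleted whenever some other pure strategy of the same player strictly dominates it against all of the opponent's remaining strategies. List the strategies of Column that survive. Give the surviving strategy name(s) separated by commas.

Row's strategy S5 is strictly dominated by S4 (P1: 8>-3, P2: 0>-2, P3: 6>-2, P4: -1>-4, P5: 6>-2) and is removed.
Column's strategy P1 is strictly dominated by P2 (S1: 7>0, S2: 7>-6, S3: 6>-8, S4: 8>1) and is removed.
Row S2 is eliminated: S1 beats it against every remaining column (P2: 5>1, P3: -7>-9, P4: 9>4, P5: 7>4).
Column's strategy P4 is strictly dominated by P2 (S1: 7>2, S3: 6>-3, S4: 8>1) and is removed.
Column's strategy P5 is strictly dominated by P2 (S1: 7>-9, S3: 6>2, S4: 8>6) and is removed.
Row S1 is eliminated: S3 beats it against every remaining column (P2: 6>5, P3: 3>-7).
Among the remaining strategies, none is strictly dominated by another pure strategy of the same player, so the elimination stops.
Surviving strategies — Row: {S3, S4}; Column: {P2, P3}.

P2, P3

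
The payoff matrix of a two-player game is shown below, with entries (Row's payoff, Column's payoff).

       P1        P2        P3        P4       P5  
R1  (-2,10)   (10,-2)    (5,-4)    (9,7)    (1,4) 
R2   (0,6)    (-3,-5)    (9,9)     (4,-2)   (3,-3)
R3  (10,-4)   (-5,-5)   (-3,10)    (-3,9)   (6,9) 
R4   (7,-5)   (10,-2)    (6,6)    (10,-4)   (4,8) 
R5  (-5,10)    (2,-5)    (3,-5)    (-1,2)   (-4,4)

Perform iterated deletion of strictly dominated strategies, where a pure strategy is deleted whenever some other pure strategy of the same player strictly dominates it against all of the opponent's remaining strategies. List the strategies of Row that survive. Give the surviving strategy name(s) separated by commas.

For Row, R1 strictly dominates R5 on the remaining columns (P1: -2>-5, P2: 10>2, P3: 5>3, P4: 9>-1, P5: 1>-4); eliminate R5.
Column's strategy P2 is strictly dominated by P5 (R1: 4>-2, R2: -3>-5, R3: 9>-5, R4: 8>-2) and is removed.
Row's strategy R1 is strictly dominated by R4 (P1: 7>-2, P3: 6>5, P4: 10>9, P5: 4>1) and is removed.
Column's strategy P1 is strictly dominated by P3 (R2: 9>6, R3: 10>-4, R4: 6>-5) and is removed.
Column P4 is eliminated: P3 beats it against every remaining row (R2: 9>-2, R3: 10>9, R4: 6>-4).
Among the remaining strategies, none is strictly dominated by another pure strategy of the same player, so the elimination stops.
Surviving strategies — Row: {R2, R3, R4}; Column: {P3, P5}.

R2, R3, R4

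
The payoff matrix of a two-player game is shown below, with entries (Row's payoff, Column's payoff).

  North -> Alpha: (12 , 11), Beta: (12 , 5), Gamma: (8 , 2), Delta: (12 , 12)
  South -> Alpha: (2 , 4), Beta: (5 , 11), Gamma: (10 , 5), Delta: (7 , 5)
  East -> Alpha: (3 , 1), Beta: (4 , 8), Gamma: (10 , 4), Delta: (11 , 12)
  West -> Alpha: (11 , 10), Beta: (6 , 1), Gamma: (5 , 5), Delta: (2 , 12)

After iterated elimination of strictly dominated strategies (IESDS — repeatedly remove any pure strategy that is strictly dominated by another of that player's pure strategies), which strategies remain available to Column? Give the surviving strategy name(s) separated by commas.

For Row, North strictly dominates West on the remaining columns (Alpha: 12>11, Beta: 12>6, Gamma: 8>5, Delta: 12>2); eliminate West.
Column Alpha is eliminated: Delta beats it against every remaining row (North: 12>11, South: 5>4, East: 12>1).
Column Gamma is eliminated: Beta beats it against every remaining row (North: 5>2, South: 11>5, East: 8>4).
Row's strategy South is strictly dominated by North (Beta: 12>5, Delta: 12>7) and is removed.
For Row, North strictly dominates East on the remaining columns (Beta: 12>4, Delta: 12>11); eliminate East.
For Column, Delta strictly dominates Beta on the remaining rows (North: 12>5); eliminate Beta.
Among the remaining strategies, none is strictly dominated by another pure strategy of the same player, so the elimination stops.
Surviving strategies — Row: {North}; Column: {Delta}.

Delta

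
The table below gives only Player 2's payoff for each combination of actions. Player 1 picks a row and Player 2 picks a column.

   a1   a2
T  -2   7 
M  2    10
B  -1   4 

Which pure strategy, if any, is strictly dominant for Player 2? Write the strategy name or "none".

a2

a2 vs a1: T: 7>-2, M: 10>2, B: 4>-1.
a2 strictly beats every other strategy against every opponent action, so it is strictly dominant.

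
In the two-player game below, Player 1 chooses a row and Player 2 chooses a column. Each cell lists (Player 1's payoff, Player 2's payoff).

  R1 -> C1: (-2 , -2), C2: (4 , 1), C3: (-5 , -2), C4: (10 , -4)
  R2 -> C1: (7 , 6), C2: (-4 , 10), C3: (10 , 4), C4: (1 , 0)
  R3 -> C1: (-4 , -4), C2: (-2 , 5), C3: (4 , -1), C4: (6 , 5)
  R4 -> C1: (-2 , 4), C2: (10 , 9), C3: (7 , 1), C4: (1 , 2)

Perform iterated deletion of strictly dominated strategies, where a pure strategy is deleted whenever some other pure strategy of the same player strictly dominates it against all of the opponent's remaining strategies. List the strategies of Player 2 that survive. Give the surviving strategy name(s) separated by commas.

C2

For Player 2, C2 strictly dominates C1 on the remaining rows (R1: 1>-2, R2: 10>6, R3: 5>-4, R4: 9>4); eliminate C1.
For Player 2, C2 strictly dominates C3 on the remaining rows (R1: 1>-2, R2: 10>4, R3: 5>-1, R4: 9>1); eliminate C3.
For Player 1, R1 strictly dominates R2 on the remaining columns (C2: 4>-4, C4: 10>1); eliminate R2.
Player 1's strategy R3 is strictly dominated by R1 (C2: 4>-2, C4: 10>6) and is removed.
Column C4 is eliminated: C2 beats it against every remaining row (R1: 1>-4, R4: 9>2).
For Player 1, R4 strictly dominates R1 on the remaining columns (C2: 10>4); eliminate R1.
Among the remaining strategies, none is strictly dominated by another pure strategy of the same player, so the elimination stops.
Surviving strategies — Player 1: {R4}; Player 2: {C2}.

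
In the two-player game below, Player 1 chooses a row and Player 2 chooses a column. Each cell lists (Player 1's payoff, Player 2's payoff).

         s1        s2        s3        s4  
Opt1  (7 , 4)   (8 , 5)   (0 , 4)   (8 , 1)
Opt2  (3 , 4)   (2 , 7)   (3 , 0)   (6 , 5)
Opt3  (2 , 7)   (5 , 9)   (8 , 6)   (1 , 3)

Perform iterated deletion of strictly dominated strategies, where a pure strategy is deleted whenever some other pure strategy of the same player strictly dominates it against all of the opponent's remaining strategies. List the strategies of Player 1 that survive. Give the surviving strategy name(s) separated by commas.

Opt1

Column s1 is eliminated: s2 beats it against every remaining row (Opt1: 5>4, Opt2: 7>4, Opt3: 9>7).
Column s3 is eliminated: s2 beats it against every remaining row (Opt1: 5>4, Opt2: 7>0, Opt3: 9>6).
For Player 1, Opt1 strictly dominates Opt2 on the remaining columns (s2: 8>2, s4: 8>6); eliminate Opt2.
Row Opt3 is eliminated: Opt1 beats it against every remaining column (s2: 8>5, s4: 8>1).
Player 2's strategy s4 is strictly dominated by s2 (Opt1: 5>1) and is removed.
Among the remaining strategies, none is strictly dominated by another pure strategy of the same player, so the elimination stops.
Surviving strategies — Player 1: {Opt1}; Player 2: {s2}.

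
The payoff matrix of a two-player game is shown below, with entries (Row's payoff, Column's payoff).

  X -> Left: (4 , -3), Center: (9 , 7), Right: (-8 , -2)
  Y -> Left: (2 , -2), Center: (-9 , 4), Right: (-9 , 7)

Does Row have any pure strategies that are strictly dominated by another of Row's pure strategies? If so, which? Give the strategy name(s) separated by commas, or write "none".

Y

X is not dominated — it holds its own against Y at Left (4>2).
Y is strictly dominated by X (Left: 4>2, Center: 9>-9, Right: -8>-9).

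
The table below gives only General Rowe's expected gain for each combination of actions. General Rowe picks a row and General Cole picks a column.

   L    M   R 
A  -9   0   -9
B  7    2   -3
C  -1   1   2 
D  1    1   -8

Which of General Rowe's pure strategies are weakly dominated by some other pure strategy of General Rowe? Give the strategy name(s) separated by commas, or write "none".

B weakly dominates A — L: 7>-9, M: 2>0, R: -3>-9.
B: no other strategy beats it everywhere (A at L (7>-9); C at L (7>-1); D at L (7>1)).
C is not dominated — it holds its own against A at L (-1>-9); B at R (2>-3); D at R (2>-8).
D is weakly dominated by B (L: 7>1, M: 2>1, R: -3>-8).

A, D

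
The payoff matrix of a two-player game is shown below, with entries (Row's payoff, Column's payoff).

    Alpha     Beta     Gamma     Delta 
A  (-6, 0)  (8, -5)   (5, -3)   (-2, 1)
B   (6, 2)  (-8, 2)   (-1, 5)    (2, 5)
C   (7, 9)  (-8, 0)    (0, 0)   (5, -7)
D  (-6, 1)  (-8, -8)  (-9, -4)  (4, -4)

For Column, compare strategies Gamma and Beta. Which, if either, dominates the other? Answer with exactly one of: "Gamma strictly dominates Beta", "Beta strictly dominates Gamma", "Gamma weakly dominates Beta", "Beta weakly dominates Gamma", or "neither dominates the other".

Gamma's payoffs vs Beta's, by Row's action — A: -3>-5, B: 5>2, C: 0=0, D: -4>-8.
Gamma is at least as good everywhere and strictly better somewhere (tied only at C), so Gamma weakly but not strictly dominates Beta.

Gamma weakly dominates Beta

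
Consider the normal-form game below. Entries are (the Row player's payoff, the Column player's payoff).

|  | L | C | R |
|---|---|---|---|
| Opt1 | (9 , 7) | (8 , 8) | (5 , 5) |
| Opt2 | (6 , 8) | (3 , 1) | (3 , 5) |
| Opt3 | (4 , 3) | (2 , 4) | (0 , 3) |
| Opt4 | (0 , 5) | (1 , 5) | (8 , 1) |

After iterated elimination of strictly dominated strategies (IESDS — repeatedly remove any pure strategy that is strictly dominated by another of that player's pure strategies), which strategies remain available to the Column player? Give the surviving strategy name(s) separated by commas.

C

The Row player's strategy Opt2 is strictly dominated by Opt1 (L: 9>6, C: 8>3, R: 5>3) and is removed.
The Row player's strategy Opt3 is strictly dominated by Opt1 (L: 9>4, C: 8>2, R: 5>0) and is removed.
The Column player's strategy R is strictly dominated by L (Opt1: 7>5, Opt4: 5>1) and is removed.
Row Opt4 is eliminated: Opt1 beats it against every remaining column (L: 9>0, C: 8>1).
Column L is eliminated: C beats it against every remaining row (Opt1: 8>7).
Among the remaining strategies, none is strictly dominated by another pure strategy of the same player, so the elimination stops.
Surviving strategies — the Row player: {Opt1}; the Column player: {C}.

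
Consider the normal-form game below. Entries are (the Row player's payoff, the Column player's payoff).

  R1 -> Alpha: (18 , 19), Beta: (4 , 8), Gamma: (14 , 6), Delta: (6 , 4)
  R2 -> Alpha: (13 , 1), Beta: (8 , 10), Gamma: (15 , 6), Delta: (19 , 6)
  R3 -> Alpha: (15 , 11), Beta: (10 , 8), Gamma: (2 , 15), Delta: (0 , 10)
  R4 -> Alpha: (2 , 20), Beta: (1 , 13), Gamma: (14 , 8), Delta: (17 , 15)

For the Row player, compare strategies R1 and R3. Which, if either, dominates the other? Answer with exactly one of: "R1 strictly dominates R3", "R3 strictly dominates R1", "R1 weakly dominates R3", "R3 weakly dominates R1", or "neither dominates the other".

R1's payoffs vs R3's, by the Column player's action — Alpha: 18>15, Beta: 4<10, Gamma: 14>2, Delta: 6>0.
R1 does better at Alpha, Gamma, Delta but worse at Beta; neither strategy dominates the other.

neither dominates the other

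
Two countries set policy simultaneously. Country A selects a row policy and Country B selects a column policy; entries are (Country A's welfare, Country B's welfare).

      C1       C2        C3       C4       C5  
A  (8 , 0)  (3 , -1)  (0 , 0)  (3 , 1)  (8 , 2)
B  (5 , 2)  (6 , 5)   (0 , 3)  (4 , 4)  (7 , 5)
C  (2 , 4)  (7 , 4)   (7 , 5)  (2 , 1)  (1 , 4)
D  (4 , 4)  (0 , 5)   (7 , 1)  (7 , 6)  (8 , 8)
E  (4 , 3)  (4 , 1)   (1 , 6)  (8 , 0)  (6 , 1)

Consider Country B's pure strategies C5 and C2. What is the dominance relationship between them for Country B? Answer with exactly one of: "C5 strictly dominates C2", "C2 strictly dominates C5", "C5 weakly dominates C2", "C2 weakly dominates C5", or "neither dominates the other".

C5's payoffs vs C2's, by Country A's action — A: 2>-1, B: 5=5, C: 4=4, D: 8>5, E: 1=1.
C5 is at least as good everywhere and strictly better somewhere (tied only at B, C, E), so C5 weakly but not strictly dominates C2.

C5 weakly dominates C2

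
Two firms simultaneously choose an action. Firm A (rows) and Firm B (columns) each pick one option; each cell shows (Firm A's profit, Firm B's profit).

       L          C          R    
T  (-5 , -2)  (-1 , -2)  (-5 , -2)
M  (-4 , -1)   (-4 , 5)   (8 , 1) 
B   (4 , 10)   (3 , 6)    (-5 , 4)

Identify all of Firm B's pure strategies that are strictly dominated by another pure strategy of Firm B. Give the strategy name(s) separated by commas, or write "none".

none

L: no other strategy beats it everywhere (C at T (-2=-2); R at T (-2=-2)).
Nothing dominates C: L at T (-2=-2); R at T (-2=-2).
Nothing dominates R: L at T (-2=-2); C at T (-2=-2).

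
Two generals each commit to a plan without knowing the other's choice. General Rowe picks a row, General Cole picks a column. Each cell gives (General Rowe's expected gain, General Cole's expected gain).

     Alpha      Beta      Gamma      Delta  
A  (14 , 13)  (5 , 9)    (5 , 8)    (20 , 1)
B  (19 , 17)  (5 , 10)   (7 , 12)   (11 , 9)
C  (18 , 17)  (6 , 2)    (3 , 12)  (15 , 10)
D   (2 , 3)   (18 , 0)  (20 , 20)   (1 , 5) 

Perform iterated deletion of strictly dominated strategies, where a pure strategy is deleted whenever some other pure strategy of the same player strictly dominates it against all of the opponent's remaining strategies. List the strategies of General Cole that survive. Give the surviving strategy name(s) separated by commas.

Alpha, Gamma

General Cole's strategy Beta is strictly dominated by Alpha (A: 13>9, B: 17>10, C: 17>2, D: 3>0) and is removed.
General Cole's strategy Delta is strictly dominated by Gamma (A: 8>1, B: 12>9, C: 12>10, D: 20>5) and is removed.
Row A is eliminated: B beats it against every remaining column (Alpha: 19>14, Gamma: 7>5).
Row C is eliminated: B beats it against every remaining column (Alpha: 19>18, Gamma: 7>3).
Among the remaining strategies, none is strictly dominated by another pure strategy of the same player, so the elimination stops.
Surviving strategies — General Rowe: {B, D}; General Cole: {Alpha, Gamma}.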